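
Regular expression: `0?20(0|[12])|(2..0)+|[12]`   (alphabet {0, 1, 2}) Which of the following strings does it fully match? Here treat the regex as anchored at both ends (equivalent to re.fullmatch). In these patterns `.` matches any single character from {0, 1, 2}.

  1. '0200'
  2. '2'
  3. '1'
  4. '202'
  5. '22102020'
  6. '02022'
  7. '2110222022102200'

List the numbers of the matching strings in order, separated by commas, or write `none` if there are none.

1. '0200' → match
2. '2' → match
3. '1' → match
4. '202' → match
5. '22102020' → match
6. '02022' → no match
7 → match

1, 2, 3, 4, 5, 7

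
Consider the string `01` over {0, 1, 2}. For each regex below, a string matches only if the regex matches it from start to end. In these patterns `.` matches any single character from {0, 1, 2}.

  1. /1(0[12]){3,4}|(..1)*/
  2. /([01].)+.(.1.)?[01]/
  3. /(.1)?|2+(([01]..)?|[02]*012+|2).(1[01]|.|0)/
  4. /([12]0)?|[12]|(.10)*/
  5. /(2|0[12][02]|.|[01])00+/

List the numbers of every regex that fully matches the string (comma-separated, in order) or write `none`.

1 → no match
2 → no match
3 → match
4 → no match
5 → no match — must end with `0`

3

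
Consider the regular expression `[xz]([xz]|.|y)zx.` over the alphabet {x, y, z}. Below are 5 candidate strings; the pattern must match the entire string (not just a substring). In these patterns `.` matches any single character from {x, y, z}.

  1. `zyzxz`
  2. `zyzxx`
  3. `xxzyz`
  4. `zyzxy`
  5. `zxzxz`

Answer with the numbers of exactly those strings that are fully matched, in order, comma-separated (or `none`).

1 → match
2 → match
3 → no match
4 → match
5 → match

1, 2, 4, 5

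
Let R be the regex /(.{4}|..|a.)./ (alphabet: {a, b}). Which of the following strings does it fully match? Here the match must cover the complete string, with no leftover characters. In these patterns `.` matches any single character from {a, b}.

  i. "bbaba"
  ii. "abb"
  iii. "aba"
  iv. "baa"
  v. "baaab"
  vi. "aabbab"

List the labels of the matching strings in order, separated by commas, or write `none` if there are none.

i, ii, iii, iv, v

i → match
ii → match
iii → match
iv → match
v → match
vi → no match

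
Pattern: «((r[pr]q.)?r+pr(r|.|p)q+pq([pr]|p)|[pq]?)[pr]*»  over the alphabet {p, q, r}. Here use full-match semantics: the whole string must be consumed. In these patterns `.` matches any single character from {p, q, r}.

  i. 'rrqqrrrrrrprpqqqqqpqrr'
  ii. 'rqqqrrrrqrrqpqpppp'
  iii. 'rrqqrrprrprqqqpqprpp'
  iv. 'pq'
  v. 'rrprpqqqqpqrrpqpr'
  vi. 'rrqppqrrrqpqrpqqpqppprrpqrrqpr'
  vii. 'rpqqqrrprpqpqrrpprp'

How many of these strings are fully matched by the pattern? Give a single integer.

1

i → match
ii → no match
iii → no match
iv → no match
v → no match
vi → no match
vii → no match
Total matched: 1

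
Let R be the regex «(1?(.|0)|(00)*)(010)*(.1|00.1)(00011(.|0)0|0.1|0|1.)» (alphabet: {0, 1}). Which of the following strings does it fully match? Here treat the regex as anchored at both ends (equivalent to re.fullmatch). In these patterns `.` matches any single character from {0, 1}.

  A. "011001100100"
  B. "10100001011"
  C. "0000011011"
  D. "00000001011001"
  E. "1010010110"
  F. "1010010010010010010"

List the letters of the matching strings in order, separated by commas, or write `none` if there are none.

A. "011001100100" → no match
B. "10100001011" → match
C. "0000011011" → no match
D → match
E. "1010010110" → match
F → match

B, D, E, F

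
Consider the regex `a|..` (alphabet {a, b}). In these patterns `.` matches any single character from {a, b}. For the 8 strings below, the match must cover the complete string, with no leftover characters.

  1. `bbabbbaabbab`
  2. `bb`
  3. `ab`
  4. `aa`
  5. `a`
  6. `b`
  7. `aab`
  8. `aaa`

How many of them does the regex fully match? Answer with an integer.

4

1. `bbabbbaabbab` → no match
2. `bb` → match
3. `ab` → match
4. `aa` → match
5. `a` → match
6. `b` → no match
7. `aab` → no match
8. `aaa` → no match
Total matched: 4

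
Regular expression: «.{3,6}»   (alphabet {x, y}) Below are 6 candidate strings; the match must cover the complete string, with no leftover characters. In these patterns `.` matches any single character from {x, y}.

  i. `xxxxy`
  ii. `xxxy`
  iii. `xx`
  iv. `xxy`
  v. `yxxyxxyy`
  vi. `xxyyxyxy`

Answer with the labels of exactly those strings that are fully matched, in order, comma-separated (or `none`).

i → match
ii → match
iii → no match
iv → match
v → no match
vi → no match

i, ii, iv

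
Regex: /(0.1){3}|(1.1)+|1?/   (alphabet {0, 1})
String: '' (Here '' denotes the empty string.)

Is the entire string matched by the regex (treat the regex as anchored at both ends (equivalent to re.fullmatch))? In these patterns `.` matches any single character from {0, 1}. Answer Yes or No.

Yes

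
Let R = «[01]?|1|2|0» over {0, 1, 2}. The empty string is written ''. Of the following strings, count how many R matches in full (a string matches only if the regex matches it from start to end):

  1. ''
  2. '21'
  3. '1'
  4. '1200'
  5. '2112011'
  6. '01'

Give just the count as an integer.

2

1 → match
2 → no match
3 → match
4 → no match
5 → no match
6 → no match
Total matched: 2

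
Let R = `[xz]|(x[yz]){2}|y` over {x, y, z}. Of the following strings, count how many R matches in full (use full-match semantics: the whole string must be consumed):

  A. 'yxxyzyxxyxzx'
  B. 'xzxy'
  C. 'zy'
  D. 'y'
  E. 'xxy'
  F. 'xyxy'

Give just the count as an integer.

3

A → no match
B → match
C → no match
D → match
E → no match
F → match
Total matched: 3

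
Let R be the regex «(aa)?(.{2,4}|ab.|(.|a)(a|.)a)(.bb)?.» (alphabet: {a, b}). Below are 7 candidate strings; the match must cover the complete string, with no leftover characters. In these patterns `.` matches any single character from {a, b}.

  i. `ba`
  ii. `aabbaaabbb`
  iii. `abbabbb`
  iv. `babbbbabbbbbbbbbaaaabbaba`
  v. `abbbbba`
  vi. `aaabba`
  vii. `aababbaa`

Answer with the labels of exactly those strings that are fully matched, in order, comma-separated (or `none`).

ii, iii, v, vi

i. `ba` → no match
ii. `aabbaaabbb` → match
iii. `abbabbb` → match
iv → no match
v. `abbbbba` → match
vi. `aaabba` → match
vii. `aababbaa` → no match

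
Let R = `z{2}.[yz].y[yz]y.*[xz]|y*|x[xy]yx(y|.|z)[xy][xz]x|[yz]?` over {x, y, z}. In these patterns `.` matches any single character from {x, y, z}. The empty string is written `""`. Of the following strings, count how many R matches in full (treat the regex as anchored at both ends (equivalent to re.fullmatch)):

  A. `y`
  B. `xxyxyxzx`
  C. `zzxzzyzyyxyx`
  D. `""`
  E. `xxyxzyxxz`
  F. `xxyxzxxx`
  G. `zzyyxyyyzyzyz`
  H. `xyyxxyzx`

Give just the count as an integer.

7

A → match
B → match
C → match
D → match
E → no match
F → match
G → match
H → match
Total matched: 7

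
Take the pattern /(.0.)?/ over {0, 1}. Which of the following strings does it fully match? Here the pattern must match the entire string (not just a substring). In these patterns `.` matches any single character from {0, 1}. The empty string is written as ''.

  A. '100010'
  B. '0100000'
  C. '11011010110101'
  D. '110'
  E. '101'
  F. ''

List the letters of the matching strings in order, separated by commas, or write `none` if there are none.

E, F

A. '100010' → no match
B. '0100000' → no match
C → no match
D. '110' → no match
E. '101' → match
F. '' → match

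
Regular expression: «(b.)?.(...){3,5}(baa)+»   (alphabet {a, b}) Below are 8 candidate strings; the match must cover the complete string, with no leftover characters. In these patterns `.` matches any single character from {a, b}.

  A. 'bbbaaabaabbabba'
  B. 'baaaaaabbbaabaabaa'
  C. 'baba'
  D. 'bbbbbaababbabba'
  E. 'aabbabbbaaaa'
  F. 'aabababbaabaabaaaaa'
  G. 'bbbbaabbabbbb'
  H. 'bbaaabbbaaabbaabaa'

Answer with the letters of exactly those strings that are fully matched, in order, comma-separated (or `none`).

A → no match — must end with 'baa'
B → match
C → no match — must end with 'baa'
D → no match — must end with 'baa'
E → no match — must end with 'baa'
F → no match — must end with 'baa'
G → no match — must end with 'baa'
H → match

B, H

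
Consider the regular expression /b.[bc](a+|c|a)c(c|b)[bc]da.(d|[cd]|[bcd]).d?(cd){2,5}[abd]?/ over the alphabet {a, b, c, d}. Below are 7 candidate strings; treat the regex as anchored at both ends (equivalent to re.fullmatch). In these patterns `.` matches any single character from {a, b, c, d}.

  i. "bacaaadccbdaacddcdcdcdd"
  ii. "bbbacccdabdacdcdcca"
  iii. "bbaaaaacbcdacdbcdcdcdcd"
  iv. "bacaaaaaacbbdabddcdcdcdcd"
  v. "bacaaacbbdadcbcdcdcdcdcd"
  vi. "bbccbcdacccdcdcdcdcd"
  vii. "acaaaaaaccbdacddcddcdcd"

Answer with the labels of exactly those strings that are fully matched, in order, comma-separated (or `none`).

iv, v

i → no match
ii → no match
iii → no match
iv → match
v → match
vi → no match
vii → no match — must start with "b"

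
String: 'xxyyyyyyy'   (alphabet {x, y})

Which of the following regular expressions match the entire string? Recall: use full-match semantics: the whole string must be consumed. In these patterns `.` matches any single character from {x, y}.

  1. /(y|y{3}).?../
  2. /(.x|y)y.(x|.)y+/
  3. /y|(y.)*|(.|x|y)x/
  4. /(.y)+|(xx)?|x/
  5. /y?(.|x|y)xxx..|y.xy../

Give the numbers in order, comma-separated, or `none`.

2

1 → no match — must start with 'y'
2 → match
3 → no match
4 → no match
5 → no match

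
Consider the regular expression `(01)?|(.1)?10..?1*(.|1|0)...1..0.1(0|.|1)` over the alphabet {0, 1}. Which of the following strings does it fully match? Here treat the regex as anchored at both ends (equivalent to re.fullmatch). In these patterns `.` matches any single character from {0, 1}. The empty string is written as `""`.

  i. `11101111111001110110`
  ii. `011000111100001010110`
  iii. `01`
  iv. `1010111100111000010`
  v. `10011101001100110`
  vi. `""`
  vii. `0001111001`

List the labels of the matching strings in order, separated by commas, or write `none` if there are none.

i → match
ii → match
iii → match
iv → match
v → match
vi → match
vii → no match

i, ii, iii, iv, v, vi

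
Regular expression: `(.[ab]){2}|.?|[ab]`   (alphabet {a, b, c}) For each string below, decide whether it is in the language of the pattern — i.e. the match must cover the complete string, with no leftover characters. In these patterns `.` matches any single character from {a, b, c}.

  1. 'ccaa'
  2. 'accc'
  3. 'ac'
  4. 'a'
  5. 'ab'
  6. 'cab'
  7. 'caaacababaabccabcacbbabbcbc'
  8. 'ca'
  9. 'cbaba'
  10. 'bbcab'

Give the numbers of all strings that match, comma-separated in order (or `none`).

4

1 → no match
2 → no match
3 → no match
4 → match
5 → no match
6 → no match
7 → no match
8 → no match
9 → no match
10 → no match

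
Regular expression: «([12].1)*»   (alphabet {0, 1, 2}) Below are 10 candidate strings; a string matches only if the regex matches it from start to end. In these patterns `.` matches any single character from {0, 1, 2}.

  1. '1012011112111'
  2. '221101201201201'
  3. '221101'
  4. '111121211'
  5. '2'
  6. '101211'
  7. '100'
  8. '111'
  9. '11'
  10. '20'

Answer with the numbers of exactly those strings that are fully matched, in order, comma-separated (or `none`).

1 → no match
2 → match
3 → match
4 → match
5 → no match
6 → match
7 → no match
8 → match
9 → no match
10 → no match

2, 3, 4, 6, 8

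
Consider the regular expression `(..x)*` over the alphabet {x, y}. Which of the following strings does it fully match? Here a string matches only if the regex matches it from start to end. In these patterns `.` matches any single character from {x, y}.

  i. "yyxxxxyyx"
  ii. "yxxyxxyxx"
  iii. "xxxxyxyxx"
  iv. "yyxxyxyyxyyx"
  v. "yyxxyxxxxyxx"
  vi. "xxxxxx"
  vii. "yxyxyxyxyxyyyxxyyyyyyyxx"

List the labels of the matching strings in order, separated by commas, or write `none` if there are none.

i → match
ii → match
iii → match
iv → match
v → match
vi → match
vii → no match

i, ii, iii, iv, v, vi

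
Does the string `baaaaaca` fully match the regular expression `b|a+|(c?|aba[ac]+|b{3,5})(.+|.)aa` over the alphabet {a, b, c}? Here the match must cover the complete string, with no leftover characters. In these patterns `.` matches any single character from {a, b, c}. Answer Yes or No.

No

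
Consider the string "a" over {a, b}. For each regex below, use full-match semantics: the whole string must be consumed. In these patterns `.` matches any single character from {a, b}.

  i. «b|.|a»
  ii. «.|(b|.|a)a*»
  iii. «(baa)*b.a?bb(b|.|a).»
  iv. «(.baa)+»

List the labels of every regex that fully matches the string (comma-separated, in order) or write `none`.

i → match
ii → match
iii → no match
iv → no match — must end with "baa"

i, ii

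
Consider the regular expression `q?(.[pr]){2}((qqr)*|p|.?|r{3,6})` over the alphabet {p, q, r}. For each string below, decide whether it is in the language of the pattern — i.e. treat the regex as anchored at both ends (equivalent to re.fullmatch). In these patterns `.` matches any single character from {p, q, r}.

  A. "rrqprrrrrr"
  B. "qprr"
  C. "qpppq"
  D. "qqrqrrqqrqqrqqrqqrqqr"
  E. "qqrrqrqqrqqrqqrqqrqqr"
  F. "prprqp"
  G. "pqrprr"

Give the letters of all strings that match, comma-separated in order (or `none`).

A → match
B → match
C → match
D → no match
E → no match
F → no match
G → no match

A, B, C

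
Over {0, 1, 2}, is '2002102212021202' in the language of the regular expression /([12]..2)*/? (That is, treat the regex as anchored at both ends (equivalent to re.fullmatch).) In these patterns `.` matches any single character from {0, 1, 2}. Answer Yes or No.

Yes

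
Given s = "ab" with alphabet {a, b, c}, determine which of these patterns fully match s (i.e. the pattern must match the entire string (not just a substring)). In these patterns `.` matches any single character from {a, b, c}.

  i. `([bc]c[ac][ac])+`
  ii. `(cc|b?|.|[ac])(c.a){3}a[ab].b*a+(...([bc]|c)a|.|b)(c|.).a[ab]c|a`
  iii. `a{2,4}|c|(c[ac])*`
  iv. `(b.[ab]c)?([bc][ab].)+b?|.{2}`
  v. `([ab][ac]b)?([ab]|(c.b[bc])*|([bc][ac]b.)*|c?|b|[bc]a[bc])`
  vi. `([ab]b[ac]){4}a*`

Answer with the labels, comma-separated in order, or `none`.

iv

i → no match
ii → no match
iii → no match
iv → match
v → no match
vi → no match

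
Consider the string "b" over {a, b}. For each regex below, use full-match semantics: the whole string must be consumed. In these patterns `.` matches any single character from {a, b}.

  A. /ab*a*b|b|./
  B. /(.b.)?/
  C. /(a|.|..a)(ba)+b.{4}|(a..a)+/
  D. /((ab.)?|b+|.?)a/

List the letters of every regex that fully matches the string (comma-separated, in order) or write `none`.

A → match
B → no match
C → no match
D → no match — must end with "a"

A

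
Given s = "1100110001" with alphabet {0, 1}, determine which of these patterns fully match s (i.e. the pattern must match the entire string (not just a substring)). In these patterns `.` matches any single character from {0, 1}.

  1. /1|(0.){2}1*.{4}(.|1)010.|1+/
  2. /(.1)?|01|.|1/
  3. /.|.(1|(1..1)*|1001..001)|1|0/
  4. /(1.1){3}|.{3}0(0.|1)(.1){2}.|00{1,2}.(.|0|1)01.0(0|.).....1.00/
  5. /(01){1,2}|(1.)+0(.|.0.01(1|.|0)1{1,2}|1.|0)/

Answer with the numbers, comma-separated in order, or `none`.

3

1 → no match
2 → no match
3 → match
4 → no match
5 → no match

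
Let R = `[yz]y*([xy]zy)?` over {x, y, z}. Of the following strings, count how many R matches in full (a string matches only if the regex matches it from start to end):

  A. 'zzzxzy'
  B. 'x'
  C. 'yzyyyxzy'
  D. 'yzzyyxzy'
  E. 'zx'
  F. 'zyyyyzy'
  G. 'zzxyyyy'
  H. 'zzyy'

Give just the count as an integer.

1

A → no match
B → no match
C → no match
D → no match
E → no match
F → match
G → no match
H → no match
Total matched: 1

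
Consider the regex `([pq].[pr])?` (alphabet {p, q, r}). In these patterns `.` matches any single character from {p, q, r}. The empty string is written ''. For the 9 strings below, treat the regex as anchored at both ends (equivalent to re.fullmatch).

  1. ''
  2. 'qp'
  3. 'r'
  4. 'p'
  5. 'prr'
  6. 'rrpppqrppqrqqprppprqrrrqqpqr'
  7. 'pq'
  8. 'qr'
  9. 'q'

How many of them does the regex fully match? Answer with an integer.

2

1 → match
2 → no match
3 → no match
4 → no match
5 → match
6 → no match
7 → no match
8 → no match
9 → no match
Total matched: 2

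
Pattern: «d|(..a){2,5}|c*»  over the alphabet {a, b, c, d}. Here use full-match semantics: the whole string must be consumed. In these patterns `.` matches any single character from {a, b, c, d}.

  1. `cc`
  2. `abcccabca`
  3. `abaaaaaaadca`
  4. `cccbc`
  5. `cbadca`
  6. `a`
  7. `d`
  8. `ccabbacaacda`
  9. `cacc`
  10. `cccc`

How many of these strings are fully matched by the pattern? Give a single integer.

6

1. `cc` → match
2. `abcccabca` → no match
3. `abaaaaaaadca` → match
4. `cccbc` → no match
5. `cbadca` → match
6. `a` → no match
7. `d` → match
8. `ccabbacaacda` → match
9. `cacc` → no match
10. `cccc` → match
Total matched: 6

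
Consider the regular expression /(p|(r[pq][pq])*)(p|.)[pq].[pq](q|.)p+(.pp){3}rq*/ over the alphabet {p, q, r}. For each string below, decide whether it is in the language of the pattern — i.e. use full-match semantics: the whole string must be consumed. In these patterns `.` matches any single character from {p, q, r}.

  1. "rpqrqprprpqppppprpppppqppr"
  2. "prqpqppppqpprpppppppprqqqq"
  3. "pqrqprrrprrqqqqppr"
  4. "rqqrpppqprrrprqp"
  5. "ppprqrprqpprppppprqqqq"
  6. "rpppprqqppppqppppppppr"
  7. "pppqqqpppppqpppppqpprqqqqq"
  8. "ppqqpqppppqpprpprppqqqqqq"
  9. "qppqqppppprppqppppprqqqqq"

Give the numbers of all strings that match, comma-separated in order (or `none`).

1, 6, 7, 9

1 → match
2 → no match
3 → no match
4 → no match
5 → no match
6 → match
7 → match
8 → no match
9 → match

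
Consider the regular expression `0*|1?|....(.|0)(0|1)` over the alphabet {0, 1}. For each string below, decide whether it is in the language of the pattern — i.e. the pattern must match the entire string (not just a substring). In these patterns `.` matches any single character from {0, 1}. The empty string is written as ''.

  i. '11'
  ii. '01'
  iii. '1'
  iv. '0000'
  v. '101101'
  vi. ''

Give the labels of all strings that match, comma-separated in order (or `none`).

i → no match
ii → no match
iii → match
iv → match
v → match
vi → match

iii, iv, v, vi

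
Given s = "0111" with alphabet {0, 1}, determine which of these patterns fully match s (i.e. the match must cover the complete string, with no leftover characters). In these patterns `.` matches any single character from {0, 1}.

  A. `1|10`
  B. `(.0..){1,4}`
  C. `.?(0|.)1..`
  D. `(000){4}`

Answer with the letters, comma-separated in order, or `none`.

C

A → no match
B → no match
C → match
D → no match — must start with "000"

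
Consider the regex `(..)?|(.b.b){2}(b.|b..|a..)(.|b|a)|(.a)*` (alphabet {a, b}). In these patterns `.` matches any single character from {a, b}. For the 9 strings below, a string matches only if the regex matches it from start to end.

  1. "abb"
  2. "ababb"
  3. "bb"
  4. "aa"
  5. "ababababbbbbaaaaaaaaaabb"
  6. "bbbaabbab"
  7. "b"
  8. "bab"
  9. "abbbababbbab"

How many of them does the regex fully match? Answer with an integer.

1 → no match
2 → no match
3 → match
4 → match
5 → no match
6 → no match
7 → no match
8 → no match
9 → match
Total matched: 3

3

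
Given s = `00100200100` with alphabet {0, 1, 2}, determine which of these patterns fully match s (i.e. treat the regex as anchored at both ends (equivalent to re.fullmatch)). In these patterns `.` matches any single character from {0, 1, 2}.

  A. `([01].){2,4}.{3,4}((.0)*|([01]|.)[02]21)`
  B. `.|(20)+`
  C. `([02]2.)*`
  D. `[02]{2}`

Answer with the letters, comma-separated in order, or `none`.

A → match
B → no match
C → no match
D → no match

A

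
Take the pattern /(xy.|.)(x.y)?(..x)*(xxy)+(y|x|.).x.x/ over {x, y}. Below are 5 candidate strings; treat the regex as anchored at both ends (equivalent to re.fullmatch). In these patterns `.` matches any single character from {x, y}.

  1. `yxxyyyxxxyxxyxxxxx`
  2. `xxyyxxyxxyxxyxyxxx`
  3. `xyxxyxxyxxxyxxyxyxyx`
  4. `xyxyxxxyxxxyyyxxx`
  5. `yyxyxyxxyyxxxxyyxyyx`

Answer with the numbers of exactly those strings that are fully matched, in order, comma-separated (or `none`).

1 → match
2 → match
3 → match
4 → match
5 → no match

1, 2, 3, 4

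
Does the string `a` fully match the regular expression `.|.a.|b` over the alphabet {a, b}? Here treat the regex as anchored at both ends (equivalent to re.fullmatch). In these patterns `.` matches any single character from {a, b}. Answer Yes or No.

Yes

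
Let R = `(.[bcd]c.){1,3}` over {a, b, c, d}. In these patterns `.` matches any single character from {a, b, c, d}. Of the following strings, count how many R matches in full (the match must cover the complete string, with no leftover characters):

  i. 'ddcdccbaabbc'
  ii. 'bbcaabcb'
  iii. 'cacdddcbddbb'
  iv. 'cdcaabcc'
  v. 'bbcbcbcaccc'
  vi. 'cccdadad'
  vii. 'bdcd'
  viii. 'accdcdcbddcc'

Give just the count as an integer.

i → no match
ii → match
iii → no match
iv → match
v → no match
vi → no match
vii → match
viii → match
Total matched: 4

4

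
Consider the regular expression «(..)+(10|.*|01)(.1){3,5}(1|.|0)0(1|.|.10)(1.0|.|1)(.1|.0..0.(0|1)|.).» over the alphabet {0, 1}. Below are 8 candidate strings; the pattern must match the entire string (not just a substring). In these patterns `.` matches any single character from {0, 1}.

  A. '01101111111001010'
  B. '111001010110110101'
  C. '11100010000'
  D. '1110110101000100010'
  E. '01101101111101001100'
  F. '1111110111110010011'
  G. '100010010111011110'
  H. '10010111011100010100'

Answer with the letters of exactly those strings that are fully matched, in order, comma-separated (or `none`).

A → match
B → match
C → no match
D → match
E → match
F → match
G → no match
H → match

A, B, D, E, F, H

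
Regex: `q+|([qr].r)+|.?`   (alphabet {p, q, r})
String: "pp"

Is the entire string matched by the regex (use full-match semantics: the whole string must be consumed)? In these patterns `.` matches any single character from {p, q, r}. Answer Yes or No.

No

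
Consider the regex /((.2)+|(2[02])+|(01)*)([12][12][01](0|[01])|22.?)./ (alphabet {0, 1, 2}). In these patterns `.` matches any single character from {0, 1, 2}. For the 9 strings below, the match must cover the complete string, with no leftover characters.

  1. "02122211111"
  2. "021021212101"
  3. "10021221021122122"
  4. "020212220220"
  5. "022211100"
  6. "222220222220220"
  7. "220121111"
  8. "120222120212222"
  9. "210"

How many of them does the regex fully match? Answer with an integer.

4

1 → match
2 → no match
3 → no match
4 → no match
5 → match
6 → match
7 → no match
8 → match
9 → no match
Total matched: 4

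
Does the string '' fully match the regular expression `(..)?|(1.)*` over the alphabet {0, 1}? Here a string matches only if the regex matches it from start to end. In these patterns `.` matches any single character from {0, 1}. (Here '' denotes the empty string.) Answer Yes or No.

Yes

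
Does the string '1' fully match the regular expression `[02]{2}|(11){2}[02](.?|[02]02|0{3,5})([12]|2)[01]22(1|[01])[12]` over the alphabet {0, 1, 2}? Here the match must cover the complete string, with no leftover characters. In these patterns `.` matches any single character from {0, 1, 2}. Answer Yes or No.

No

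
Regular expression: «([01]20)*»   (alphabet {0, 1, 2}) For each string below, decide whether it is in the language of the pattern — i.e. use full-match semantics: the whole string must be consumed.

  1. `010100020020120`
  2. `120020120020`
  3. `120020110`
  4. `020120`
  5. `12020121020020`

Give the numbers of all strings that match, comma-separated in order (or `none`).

2, 4

1 → no match
2. `120020120020` → match
3. `120020110` → no match
4. `020120` → match
5 → no match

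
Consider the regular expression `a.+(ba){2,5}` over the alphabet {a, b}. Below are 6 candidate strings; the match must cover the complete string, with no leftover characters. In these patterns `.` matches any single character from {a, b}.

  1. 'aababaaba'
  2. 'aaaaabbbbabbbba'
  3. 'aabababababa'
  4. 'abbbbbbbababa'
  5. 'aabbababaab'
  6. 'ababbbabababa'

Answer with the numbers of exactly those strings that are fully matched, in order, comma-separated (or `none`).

1 → no match
2 → no match
3 → match
4 → match
5 → no match — must end with 'ba'
6 → match

3, 4, 6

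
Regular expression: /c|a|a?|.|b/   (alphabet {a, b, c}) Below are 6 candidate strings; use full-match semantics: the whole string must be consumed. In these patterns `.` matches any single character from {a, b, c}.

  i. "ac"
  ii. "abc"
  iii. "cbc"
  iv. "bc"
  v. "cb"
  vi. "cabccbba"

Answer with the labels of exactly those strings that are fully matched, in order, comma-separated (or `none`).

i. "ac" → no match
ii. "abc" → no match
iii. "cbc" → no match
iv. "bc" → no match
v. "cb" → no match
vi. "cabccbba" → no match

none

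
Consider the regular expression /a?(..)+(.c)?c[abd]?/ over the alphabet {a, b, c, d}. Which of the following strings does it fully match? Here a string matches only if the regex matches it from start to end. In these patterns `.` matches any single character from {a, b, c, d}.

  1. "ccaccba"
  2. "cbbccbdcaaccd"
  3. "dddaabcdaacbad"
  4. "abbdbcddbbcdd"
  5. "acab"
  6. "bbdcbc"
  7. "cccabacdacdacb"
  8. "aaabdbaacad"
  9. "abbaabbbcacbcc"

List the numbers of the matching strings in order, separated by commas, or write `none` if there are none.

1 → no match
2 → no match
3 → no match
4 → no match
5 → no match
6 → no match
7 → match
8 → no match
9 → match

7, 9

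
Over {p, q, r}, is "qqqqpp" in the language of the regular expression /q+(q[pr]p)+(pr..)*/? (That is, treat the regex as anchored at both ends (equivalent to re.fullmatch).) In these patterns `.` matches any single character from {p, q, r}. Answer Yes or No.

Yes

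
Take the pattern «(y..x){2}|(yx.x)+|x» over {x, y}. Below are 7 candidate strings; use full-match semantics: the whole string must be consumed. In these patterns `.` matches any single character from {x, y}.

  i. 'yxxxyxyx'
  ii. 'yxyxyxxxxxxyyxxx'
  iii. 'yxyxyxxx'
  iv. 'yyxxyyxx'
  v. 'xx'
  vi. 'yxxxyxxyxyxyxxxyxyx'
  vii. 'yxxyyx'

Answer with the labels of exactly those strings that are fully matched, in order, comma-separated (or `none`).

i, iii, iv

i → match
ii → no match
iii → match
iv → match
v → no match
vi → no match
vii → no match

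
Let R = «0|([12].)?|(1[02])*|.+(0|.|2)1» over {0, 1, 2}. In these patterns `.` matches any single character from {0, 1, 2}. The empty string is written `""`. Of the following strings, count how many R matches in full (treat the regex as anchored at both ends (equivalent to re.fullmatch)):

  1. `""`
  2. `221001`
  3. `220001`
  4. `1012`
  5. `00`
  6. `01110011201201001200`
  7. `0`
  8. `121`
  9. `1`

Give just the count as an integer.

6

1 → match
2 → match
3 → match
4 → match
5 → no match
6 → no match
7 → match
8 → match
9 → no match
Total matched: 6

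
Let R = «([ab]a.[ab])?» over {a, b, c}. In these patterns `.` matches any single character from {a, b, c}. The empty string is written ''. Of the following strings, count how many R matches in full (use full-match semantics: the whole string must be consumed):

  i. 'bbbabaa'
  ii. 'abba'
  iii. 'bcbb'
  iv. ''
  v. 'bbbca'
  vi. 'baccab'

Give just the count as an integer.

1

i → no match
ii → no match
iii → no match
iv → match
v → no match
vi → no match
Total matched: 1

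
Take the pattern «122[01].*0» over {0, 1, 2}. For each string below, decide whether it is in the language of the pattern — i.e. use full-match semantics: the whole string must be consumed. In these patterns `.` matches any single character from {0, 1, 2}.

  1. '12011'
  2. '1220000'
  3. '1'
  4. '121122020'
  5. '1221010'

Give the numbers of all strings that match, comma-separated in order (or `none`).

2, 5

1 → no match — must start with '122'
2 → match
3 → no match — must start with '122'
4 → no match — must start with '122'
5 → match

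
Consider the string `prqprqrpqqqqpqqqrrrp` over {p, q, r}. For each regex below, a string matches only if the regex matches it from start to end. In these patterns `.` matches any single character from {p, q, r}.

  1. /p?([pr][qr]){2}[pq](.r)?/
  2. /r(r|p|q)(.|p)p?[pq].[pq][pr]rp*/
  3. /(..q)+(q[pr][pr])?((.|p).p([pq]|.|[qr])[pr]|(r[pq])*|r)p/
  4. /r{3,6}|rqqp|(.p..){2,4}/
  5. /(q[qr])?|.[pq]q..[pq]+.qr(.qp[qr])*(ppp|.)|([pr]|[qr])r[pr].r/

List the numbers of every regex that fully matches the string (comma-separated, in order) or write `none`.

3

1 → no match
2 → no match — must start with `r`
3 → match
4 → no match
5 → no match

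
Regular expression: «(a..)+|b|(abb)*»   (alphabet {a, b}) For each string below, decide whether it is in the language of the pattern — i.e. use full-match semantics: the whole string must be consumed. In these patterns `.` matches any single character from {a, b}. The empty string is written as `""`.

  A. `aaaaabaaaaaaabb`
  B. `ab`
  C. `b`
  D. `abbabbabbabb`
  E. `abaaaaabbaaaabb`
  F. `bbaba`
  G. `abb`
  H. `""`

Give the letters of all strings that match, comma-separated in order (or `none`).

A → match
B → no match
C → match
D → match
E → match
F → no match
G → match
H → match

A, C, D, E, G, H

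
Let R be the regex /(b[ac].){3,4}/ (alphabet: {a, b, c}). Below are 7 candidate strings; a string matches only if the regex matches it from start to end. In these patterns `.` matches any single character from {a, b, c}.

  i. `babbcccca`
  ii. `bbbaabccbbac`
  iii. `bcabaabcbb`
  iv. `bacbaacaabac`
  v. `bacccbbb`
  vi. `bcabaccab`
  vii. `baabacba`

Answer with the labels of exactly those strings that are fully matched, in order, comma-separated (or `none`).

none

i → no match
ii → no match
iii → no match
iv → no match
v → no match
vi → no match
vii → no match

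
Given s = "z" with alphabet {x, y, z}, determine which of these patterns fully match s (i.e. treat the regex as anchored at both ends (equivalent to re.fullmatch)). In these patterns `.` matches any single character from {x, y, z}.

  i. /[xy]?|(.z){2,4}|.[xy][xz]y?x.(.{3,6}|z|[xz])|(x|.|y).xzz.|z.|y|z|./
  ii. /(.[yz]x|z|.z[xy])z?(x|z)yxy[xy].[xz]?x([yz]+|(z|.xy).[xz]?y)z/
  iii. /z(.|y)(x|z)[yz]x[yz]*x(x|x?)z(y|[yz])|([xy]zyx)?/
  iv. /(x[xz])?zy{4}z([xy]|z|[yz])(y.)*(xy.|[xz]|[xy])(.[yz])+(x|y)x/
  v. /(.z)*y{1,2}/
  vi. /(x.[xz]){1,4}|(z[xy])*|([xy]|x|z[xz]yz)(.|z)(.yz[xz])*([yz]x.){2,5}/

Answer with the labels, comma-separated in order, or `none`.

i → match
ii → no match
iii → no match
iv → no match — must end with "x"
v → no match — must end with "y"
vi → no match

i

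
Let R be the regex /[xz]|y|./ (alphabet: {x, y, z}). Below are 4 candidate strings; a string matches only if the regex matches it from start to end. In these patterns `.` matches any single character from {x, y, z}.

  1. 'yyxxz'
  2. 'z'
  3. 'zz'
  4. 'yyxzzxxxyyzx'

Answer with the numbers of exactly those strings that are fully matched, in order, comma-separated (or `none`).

2

1 → no match
2 → match
3 → no match
4 → no match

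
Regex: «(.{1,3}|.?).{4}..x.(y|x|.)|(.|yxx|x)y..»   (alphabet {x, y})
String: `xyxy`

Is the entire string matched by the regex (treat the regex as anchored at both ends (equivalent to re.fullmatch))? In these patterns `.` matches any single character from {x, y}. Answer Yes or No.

Yes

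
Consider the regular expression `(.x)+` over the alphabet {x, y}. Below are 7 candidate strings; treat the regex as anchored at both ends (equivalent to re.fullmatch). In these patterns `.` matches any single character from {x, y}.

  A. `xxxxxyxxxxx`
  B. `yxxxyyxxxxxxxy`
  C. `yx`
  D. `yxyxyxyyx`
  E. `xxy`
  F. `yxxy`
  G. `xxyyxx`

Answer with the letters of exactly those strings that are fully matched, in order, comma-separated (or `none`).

A → no match
B → no match — must end with `x`
C → match
D → no match
E → no match — must end with `x`
F → no match — must end with `x`
G → no match

C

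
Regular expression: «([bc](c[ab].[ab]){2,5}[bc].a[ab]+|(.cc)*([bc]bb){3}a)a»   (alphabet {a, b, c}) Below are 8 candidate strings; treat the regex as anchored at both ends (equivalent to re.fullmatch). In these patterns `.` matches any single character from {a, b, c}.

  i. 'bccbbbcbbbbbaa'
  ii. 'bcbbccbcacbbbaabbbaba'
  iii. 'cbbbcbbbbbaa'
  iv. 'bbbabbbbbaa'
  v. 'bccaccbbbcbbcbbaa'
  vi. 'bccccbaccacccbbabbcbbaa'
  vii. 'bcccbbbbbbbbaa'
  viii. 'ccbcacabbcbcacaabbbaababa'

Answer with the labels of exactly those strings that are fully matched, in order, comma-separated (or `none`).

i → match
ii → no match
iii. 'cbbbcbbbbbaa' → no match
iv. 'bbbabbbbbaa' → no match
v → match
vi → no match
vii → match
viii → match

i, v, vii, viii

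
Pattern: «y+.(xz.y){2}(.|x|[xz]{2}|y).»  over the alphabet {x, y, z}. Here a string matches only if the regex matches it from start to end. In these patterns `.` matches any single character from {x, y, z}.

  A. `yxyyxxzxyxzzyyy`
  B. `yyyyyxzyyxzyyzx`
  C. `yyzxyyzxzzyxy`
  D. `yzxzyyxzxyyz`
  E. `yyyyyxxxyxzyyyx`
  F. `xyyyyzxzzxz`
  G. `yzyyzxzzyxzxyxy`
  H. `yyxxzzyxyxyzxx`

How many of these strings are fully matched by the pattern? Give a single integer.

A → no match
B → match
C → no match
D → match
E → no match
F → no match — must start with `y`
G → no match
H → no match
Total matched: 2

2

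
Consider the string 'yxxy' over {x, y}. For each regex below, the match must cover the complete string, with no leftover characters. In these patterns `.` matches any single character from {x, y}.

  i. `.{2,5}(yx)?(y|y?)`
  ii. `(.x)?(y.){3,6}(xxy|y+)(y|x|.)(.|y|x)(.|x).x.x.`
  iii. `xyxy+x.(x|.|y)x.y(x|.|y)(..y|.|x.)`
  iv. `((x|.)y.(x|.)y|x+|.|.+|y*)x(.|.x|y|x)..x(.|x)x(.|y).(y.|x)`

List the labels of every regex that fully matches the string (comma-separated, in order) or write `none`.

i → match
ii → no match
iii → no match — must start with 'xyxy'
iv → no match

i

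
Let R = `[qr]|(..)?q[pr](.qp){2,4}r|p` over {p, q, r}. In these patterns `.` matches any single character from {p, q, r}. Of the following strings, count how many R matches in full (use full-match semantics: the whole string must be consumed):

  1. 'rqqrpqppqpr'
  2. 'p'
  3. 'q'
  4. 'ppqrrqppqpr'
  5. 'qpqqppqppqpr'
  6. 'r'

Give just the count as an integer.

1 → match
2 → match
3 → match
4 → match
5 → match
6 → match
Total matched: 6

6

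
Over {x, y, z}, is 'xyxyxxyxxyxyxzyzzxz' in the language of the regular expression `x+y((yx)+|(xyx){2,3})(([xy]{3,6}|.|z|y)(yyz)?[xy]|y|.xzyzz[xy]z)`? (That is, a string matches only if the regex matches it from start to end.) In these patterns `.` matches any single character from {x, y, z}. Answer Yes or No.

Yes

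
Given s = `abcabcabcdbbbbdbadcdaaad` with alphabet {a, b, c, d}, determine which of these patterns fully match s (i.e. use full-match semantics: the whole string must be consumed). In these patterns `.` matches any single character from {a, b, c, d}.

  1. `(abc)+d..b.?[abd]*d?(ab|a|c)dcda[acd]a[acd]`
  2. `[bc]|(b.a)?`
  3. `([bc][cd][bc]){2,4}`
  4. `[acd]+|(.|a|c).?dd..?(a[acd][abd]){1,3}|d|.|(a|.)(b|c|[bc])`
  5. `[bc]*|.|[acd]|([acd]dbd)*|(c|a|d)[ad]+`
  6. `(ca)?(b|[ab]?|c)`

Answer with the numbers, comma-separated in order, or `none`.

1 → match
2 → no match
3 → no match
4 → no match
5 → no match
6 → no match

1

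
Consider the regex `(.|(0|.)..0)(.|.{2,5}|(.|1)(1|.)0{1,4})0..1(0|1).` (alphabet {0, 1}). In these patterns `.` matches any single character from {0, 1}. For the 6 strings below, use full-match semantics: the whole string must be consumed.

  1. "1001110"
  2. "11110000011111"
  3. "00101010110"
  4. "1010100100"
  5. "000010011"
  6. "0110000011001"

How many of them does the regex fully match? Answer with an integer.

1

1 → no match
2 → no match
3 → match
4 → no match
5 → no match
6 → no match
Total matched: 1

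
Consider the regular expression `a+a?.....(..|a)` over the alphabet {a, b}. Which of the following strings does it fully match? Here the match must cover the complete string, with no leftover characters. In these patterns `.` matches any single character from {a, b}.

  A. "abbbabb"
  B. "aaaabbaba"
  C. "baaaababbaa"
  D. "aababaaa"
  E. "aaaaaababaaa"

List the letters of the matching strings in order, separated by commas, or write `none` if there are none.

B, D, E

A → no match
B → match
C → no match — must start with "a"
D → match
E → match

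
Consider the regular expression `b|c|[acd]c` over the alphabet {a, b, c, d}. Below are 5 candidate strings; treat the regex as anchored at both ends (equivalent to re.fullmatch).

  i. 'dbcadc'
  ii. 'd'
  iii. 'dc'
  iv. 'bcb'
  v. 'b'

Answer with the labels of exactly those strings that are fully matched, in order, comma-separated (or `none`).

i → no match
ii → no match
iii → match
iv → no match
v → match

iii, v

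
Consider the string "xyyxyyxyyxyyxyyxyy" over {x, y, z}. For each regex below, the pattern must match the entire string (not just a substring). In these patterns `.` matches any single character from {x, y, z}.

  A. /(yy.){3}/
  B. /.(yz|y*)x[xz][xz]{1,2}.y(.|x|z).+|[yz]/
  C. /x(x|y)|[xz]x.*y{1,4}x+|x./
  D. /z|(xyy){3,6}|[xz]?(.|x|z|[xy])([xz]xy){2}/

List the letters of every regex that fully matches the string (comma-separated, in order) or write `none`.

A → no match — must start with "yy"
B → no match
C → no match
D → match

D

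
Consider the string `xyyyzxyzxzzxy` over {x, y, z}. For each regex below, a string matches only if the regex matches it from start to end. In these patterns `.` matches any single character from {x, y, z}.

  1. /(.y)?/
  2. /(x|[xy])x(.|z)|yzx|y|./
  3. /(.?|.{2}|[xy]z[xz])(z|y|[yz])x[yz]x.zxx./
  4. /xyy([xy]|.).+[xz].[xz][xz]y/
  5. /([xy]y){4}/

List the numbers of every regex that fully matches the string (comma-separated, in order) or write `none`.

4

1 → no match
2 → no match
3 → no match
4 → match
5 → no match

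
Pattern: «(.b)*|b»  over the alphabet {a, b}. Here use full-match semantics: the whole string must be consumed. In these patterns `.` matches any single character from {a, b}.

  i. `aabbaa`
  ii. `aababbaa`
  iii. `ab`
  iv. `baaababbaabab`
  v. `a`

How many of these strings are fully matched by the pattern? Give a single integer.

1

i → no match
ii → no match
iii → match
iv → no match
v → no match
Total matched: 1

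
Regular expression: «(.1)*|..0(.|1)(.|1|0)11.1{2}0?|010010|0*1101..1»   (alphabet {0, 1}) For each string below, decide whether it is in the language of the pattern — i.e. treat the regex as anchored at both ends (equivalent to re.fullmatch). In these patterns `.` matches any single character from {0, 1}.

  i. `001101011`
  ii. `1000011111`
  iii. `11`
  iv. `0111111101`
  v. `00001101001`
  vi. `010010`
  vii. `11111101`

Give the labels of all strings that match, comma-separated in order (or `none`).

i, ii, iii, iv, v, vi, vii

i → match
ii → match
iii → match
iv → match
v → match
vi → match
vii → match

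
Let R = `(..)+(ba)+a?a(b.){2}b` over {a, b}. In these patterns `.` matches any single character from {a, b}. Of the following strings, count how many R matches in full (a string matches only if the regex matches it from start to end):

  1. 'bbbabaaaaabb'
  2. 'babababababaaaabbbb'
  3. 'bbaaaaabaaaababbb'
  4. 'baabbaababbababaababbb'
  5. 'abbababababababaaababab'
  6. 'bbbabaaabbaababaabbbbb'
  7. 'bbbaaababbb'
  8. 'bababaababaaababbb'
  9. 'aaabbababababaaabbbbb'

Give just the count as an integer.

1 → no match
2 → no match
3 → no match
4 → match
5 → match
6 → match
7 → match
8 → no match
9 → match
Total matched: 5

5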